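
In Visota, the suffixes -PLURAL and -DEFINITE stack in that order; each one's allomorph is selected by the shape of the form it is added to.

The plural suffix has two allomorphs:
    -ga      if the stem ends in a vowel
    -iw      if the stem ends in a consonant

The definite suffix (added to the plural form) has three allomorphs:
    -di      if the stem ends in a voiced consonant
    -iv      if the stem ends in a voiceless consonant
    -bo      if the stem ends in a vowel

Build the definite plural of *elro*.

*elro*: final sound = /o/, a vowel → -ga → *elroga*.
The plural form *elroga* — final sound /a/ (a vowel) → -bo → *elrogabo*.

elrogabo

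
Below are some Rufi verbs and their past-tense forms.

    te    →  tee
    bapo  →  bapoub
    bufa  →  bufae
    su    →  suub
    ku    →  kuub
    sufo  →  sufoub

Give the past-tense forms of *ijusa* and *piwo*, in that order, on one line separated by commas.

The pattern is rounding harmony: -ub when the last vowel of the stem is a rounded vowel (*bapo*, *su*, *ku*, *sufo*); -e when the last vowel of the stem is an unrounded vowel (*te*, *bufa*).
The last vowel of *ijusa* is /a/, which is an unrounded vowel, so the suffix is -e, giving *ijusae*.
The last vowel of *piwo* is /o/, which is a rounded vowel, so the suffix is -ub, giving *piwoub*.

ijusae, piwoub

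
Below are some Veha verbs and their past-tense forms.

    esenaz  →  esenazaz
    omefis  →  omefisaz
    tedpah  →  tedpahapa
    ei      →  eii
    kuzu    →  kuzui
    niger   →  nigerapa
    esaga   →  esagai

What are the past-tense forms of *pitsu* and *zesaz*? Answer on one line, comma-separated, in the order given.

Looking at the final sound of each stem: -az when the stem ends in a sibilant (*esenaz*, *omefis*); -apa when the stem ends in a non-sibilant consonant (*tedpah*, *niger*); -i when the stem ends in a vowel (*ei*, *kuzu*, *esaga*).
*pitsu*: final sound = /u/, a vowel → -i → *pitsui*.
*zesaz*: final sound = /z/, a sibilant → -az → *zesazaz*.

pitsui, zesazaz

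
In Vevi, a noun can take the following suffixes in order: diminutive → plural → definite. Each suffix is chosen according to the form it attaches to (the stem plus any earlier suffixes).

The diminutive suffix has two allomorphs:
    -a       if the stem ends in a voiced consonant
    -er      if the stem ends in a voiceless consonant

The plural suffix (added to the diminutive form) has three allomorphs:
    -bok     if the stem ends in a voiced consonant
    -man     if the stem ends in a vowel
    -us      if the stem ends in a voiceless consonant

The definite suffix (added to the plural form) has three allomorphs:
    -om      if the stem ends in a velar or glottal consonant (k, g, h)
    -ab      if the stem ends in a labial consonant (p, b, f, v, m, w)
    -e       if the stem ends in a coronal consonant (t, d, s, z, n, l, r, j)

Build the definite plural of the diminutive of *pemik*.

Since the final consonant of *pemik* is /k/ (voiceless), it takes -er, giving *pemiker*.
Since the final sound of the diminutive form *pemiker* is /r/ (a voiced consonant), it takes -bok, giving *pemikerbok*.
The plural form *pemikerbok*: final consonant = /k/, velar/glottal → -om → *pemikerbokom*.

pemikerbokom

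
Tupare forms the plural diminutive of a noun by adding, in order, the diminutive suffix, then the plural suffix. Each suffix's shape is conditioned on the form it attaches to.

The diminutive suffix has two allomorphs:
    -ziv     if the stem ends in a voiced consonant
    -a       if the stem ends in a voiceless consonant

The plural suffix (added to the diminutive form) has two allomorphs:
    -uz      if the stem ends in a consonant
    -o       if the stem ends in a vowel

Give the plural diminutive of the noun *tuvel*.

tuvelzivuz

*tuvel* — final consonant /l/ (voiced) → -ziv → *tuvelziv*.
Since the final sound of the diminutive form *tuvelziv* is /v/ (a consonant), it takes -uz, giving *tuvelzivuz*.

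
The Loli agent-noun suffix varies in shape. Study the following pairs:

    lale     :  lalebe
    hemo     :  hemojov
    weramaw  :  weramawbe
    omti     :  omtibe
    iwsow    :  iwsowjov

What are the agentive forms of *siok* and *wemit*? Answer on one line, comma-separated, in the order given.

siokjov, wemitbe

Looking at the last vowel of each stem: -jov when the last vowel of the stem is a rounded vowel (*hemo*, *iwsow*); -be when the last vowel of the stem is an unrounded vowel (*lale*, *weramaw*, *omti*).
*siok* — last vowel /o/ (a rounded vowel) → -jov → *siokjov*.
The last vowel of *wemit* is /i/, which is an unrounded vowel, so the suffix is -be, giving *wemitbe*.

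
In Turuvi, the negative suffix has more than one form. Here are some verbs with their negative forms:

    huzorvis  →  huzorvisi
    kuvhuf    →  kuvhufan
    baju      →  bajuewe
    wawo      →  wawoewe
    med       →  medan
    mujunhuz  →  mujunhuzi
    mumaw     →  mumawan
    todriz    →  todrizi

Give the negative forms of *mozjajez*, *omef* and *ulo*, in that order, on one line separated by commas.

mozjajezi, omefan, uloewe

The pattern is sibilance of the final sound: -i when the stem ends in a sibilant (*huzorvis*, *mujunhuz*, *todriz*); -an when the stem ends in a non-sibilant consonant (*kuvhuf*, *med*, *mumaw*); -ewe when the stem ends in a vowel (*baju*, *wawo*).
*mozjajez* — final sound /z/ (a sibilant) → -i → *mozjajezi*.
*omef* — final sound /f/ (a non-sibilant consonant) → -an → *omefan*.
*ulo* — final sound /o/ (a vowel) → -ewe → *uloewe*.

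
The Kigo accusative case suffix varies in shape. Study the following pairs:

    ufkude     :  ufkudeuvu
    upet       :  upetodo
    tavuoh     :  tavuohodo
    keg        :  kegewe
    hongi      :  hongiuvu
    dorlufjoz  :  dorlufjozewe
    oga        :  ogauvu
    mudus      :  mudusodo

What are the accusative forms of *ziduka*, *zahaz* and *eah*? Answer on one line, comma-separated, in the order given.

Looking at the final sound of each stem: -odo when the stem ends in a voiceless consonant (*upet*, *tavuoh*, *mudus*); -ewe when the stem ends in a voiced consonant (*keg*, *dorlufjoz*); -uvu when the stem ends in a vowel (*ufkude*, *hongi*, *oga*).
*ziduka* — final sound /a/ (a vowel) → -uvu → *zidukauvu*.
The final sound of *zahaz* is /z/, which is a voiced consonant, so the suffix is -ewe, giving *zahazewe*.
Since the final sound of *eah* is /h/ (a voiceless consonant), it takes -odo, giving *eahodo*.

zidukauvu, zahazewe, eahodo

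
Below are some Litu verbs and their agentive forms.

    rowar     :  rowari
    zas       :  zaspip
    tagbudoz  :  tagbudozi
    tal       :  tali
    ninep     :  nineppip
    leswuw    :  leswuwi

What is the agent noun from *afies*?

Looking at the final consonant of each stem: -pip when the stem ends in a voiceless consonant (*zas*, *ninep*); -i when the stem ends in a voiced consonant (*rowar*, *tagbudoz*, *tal*, *leswuw*).
The final consonant of *afies* is /s/, which is voiceless, so the suffix is -pip, giving *afiespip*.

afiespip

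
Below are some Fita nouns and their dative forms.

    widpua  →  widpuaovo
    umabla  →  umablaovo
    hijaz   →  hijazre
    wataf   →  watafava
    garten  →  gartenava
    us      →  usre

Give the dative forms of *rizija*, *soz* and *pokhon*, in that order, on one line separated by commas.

rizijaovo, sozre, pokhonava

Looking at the final sound of each stem: -re when the stem ends in a sibilant (*hijaz*, *us*); -ava when the stem ends in a non-sibilant consonant (*wataf*, *garten*); -ovo when the stem ends in a vowel (*widpua*, *umabla*).
*rizija* — final sound /a/ (a vowel) → -ovo → *rizijaovo*.
*soz* — final sound /z/ (a sibilant) → -re → *sozre*.
The final sound of *pokhon* is /n/, which is a non-sibilant consonant, so the suffix is -ava, giving *pokhonava*.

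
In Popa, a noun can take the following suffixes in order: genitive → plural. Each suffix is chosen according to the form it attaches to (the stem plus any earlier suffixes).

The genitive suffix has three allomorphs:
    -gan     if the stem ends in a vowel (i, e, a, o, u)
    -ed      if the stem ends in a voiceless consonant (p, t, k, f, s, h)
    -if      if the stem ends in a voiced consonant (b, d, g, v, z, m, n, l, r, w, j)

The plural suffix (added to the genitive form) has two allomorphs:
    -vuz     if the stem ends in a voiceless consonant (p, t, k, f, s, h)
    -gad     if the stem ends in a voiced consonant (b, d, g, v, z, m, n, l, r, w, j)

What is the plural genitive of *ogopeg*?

*ogopeg* — final sound /g/ (a voiced consonant) → -if → *ogopegif*.
The genitive form *ogopegif* — final consonant /f/ (voiceless) → -vuz → *ogopegifvuz*.

ogopegifvuz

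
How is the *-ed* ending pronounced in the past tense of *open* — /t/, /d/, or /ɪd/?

/d/

The stem *open* ends in a voiced sound other than /d/.
The -ed suffix is realized as /ɪd/ after /t, d/; as /t/ after other voiceless consonants; and as /d/ after other voiced sounds.
So -ed on *open* is pronounced /d/.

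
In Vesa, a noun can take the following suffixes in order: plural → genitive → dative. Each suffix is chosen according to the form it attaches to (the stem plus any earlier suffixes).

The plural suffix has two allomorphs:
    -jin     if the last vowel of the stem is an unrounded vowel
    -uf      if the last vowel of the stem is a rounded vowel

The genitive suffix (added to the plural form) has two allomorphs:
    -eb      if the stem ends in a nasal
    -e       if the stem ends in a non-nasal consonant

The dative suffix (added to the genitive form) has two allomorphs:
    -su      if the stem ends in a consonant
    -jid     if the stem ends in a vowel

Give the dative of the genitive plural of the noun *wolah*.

wolahjinebsu

Since the last vowel of *wolah* is /a/ (an unrounded vowel), it takes -jin, giving *wolahjin*.
The plural form *wolahjin* — final consonant /n/ (a nasal) → -eb → *wolahjineb*.
The final sound of the genitive form *wolahjineb* is /b/, which is a consonant, so the dative suffix is -su, giving *wolahjinebsu*.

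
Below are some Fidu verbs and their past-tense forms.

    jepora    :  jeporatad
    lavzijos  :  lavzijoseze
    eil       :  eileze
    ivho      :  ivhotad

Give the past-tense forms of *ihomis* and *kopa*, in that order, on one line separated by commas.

ihomiseze, kopatad

Looking at the final sound of each stem: -eze when the stem ends in a consonant (*lavzijos*, *eil*); -tad when the stem ends in a vowel (*jepora*, *ivho*).
*ihomis* — final sound /s/ (a consonant) → -eze → *ihomiseze*.
Since the final sound of *kopa* is /a/ (a vowel), it takes -tad, giving *kopatad*.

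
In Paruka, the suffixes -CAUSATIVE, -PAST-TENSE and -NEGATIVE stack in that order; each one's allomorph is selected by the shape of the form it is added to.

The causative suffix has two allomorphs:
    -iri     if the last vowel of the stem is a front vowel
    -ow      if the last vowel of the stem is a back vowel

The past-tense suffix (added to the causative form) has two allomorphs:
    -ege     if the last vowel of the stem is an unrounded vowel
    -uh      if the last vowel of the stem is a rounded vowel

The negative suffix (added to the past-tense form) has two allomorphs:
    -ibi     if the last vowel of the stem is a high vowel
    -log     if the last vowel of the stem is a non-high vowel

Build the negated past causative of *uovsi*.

uovsiiriegelog

*uovsi*: last vowel = /i/, a front vowel → -iri → *uovsiiri*.
Since the last vowel of the causative form *uovsiiri* is /i/ (an unrounded vowel), it takes -ege, giving *uovsiiriege*.
Since the last vowel of the past-tense form *uovsiiriege* is /e/ (a non-high vowel), it takes -log, giving *uovsiiriegelog*.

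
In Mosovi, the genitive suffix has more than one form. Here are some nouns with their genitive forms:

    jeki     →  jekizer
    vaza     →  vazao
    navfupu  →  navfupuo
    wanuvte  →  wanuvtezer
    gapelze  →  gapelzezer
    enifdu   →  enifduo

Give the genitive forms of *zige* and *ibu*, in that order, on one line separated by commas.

zigezer, ibuo

The pattern is front/back vowel harmony: -zer when the last vowel of the stem is a front vowel (*jeki*, *wanuvte*, *gapelze*); -o when the last vowel of the stem is a back vowel (*vaza*, *navfupu*, *enifdu*).
The last vowel of *zige* is /e/, which is a front vowel, so the suffix is -zer, giving *zigezer*.
The last vowel of *ibu* is /u/, which is a back vowel, so the suffix is -o, giving *ibuo*.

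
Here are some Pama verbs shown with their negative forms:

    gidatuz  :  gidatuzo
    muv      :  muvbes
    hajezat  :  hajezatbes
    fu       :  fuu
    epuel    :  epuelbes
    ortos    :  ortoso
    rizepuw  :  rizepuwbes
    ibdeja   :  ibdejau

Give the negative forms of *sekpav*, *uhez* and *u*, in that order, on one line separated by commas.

sekpavbes, uhezo, uu

Looking at the final sound of each stem: -o when the stem ends in a sibilant (*gidatuz*, *ortos*); -bes when the stem ends in a non-sibilant consonant (*muv*, *hajezat*, *epuel*, *rizepuw*); -u when the stem ends in a vowel (*fu*, *ibdeja*).
*sekpav*: final sound = /v/, a non-sibilant consonant → -bes → *sekpavbes*.
The final sound of *uhez* is /z/, which is a sibilant, so the suffix is -o, giving *uhezo*.
*u*: final sound = /u/, a vowel → -u → *uu*.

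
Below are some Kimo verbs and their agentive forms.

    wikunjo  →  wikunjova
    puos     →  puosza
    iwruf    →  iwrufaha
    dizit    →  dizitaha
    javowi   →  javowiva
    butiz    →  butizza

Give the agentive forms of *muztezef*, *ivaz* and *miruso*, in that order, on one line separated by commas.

Looking at the final sound of each stem: -za when the stem ends in a sibilant (*puos*, *butiz*); -aha when the stem ends in a non-sibilant consonant (*iwruf*, *dizit*); -va when the stem ends in a vowel (*wikunjo*, *javowi*).
Since the final sound of *muztezef* is /f/ (a non-sibilant consonant), it takes -aha, giving *muztezefaha*.
*ivaz* — final sound /z/ (a sibilant) → -za → *ivazza*.
The final sound of *miruso* is /o/, which is a vowel, so the suffix is -va, giving *mirusova*.

muztezefaha, ivazza, mirusova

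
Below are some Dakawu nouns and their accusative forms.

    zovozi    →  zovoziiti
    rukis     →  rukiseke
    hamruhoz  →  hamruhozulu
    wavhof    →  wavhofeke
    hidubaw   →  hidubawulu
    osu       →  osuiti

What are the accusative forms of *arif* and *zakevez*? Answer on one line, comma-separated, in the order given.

arifeke, zakevezulu

The pattern is voicing of the final sound: -eke when the stem ends in a voiceless consonant (*rukis*, *wavhof*); -ulu when the stem ends in a voiced consonant (*hamruhoz*, *hidubaw*); -iti when the stem ends in a vowel (*zovozi*, *osu*).
The final sound of *arif* is /f/, which is a voiceless consonant, so the suffix is -eke, giving *arifeke*.
Since the final sound of *zakevez* is /z/ (a voiced consonant), it takes -ulu, giving *zakevezulu*.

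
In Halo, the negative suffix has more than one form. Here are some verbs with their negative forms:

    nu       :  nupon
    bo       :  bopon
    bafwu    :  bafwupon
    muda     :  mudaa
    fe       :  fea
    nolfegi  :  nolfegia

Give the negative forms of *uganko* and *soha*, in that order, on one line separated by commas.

The suffix is conditioned by the last vowel: -pon when the last vowel of the stem is a rounded vowel (*nu*, *bo*, *bafwu*); -a when the last vowel of the stem is an unrounded vowel (*muda*, *fe*, *nolfegi*).
*uganko* — last vowel /o/ (a rounded vowel) → -pon → *ugankopon*.
*soha* — last vowel /a/ (an unrounded vowel) → -a → *sohaa*.

ugankopon, sohaa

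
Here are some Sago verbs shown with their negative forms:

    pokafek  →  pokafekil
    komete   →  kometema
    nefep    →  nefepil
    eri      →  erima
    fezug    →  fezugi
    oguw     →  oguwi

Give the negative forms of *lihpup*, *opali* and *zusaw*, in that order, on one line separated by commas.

The suffix is conditioned by the final sound: -il when the stem ends in a voiceless consonant (*pokafek*, *nefep*); -i when the stem ends in a voiced consonant (*fezug*, *oguw*); -ma when the stem ends in a vowel (*komete*, *eri*).
Since the final sound of *lihpup* is /p/ (a voiceless consonant), it takes -il, giving *lihpupil*.
*opali* — final sound /i/ (a vowel) → -ma → *opalima*.
Since the final sound of *zusaw* is /w/ (a voiced consonant), it takes -i, giving *zusawi*.

lihpupil, opalima, zusawi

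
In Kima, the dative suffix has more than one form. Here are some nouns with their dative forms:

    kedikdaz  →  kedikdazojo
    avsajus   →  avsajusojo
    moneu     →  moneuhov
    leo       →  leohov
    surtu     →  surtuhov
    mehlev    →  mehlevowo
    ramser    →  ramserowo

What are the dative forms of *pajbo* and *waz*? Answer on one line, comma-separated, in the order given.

The pattern is sibilance of the final sound: -ojo when the stem ends in a sibilant (*kedikdaz*, *avsajus*); -owo when the stem ends in a non-sibilant consonant (*mehlev*, *ramser*); -hov when the stem ends in a vowel (*moneu*, *leo*, *surtu*).
*pajbo* — final sound /o/ (a vowel) → -hov → *pajbohov*.
*waz* — final sound /z/ (a sibilant) → -ojo → *wazojo*.

pajbohov, wazojo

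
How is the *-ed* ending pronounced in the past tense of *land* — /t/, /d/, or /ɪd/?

/ɪd/

The stem *land* ends in /t/ or /d/.
The -ed suffix is realized as /ɪd/ after /t, d/; as /t/ after other voiceless consonants; and as /d/ after other voiced sounds.
So -ed on *land* is pronounced /ɪd/.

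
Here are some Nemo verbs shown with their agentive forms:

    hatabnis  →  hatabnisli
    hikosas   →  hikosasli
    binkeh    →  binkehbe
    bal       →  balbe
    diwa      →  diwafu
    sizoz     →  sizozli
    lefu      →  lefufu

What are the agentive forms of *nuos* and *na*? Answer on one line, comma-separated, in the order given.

nuosli, nafu

The pattern is sibilance of the final sound: -li when the stem ends in a sibilant (*hatabnis*, *hikosas*, *sizoz*); -be when the stem ends in a non-sibilant consonant (*binkeh*, *bal*); -fu when the stem ends in a vowel (*diwa*, *lefu*).
*nuos*: final sound = /s/, a sibilant → -li → *nuosli*.
Since the final sound of *na* is /a/ (a vowel), it takes -fu, giving *nafu*.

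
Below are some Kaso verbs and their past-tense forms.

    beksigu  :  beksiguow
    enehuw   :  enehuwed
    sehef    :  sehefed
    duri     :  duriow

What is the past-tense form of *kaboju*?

kabojuow

The alternation tracks the final sound of the stem — -ed when the stem ends in a consonant (*enehuw*, *sehef*); -ow when the stem ends in a vowel (*beksigu*, *duri*).
Since the final sound of *kaboju* is /u/ (a vowel), it takes -ow, giving *kabojuow*.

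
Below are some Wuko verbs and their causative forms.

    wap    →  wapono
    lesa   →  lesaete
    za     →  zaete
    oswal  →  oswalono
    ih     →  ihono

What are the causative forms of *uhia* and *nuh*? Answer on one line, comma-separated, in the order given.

uhiaete, nuhono

The pattern is consonant vs. vowel: -ono when the stem ends in a consonant (*wap*, *oswal*, *ih*); -ete when the stem ends in a vowel (*lesa*, *za*).
*uhia*: final sound = /a/, a vowel → -ete → *uhiaete*.
*nuh*: final sound = /h/, a consonant → -ono → *nuhono*.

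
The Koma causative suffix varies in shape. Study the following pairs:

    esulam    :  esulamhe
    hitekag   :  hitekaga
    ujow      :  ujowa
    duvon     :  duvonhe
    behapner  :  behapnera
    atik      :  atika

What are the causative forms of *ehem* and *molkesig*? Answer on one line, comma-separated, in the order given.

ehemhe, molkesiga

The alternation tracks the final consonant of the stem — -he when the stem ends in a nasal (*esulam*, *duvon*); -a when the stem ends in a non-nasal consonant (*hitekag*, *ujow*, *behapner*, *atik*).
*ehem*: final consonant = /m/, a nasal → -he → *ehemhe*.
*molkesig*: final consonant = /g/, non-nasal → -a → *molkesiga*.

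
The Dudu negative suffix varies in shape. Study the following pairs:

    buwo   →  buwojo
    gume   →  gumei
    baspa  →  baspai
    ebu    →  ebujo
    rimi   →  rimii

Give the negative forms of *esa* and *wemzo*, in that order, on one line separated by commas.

esai, wemzojo

The alternation tracks the last vowel of the stem — -jo when the last vowel of the stem is a rounded vowel (*buwo*, *ebu*); -i when the last vowel of the stem is an unrounded vowel (*gume*, *baspa*, *rimi*).
*esa*: last vowel = /a/, an unrounded vowel → -i → *esai*.
Since the last vowel of *wemzo* is /o/ (a rounded vowel), it takes -jo, giving *wemzojo*.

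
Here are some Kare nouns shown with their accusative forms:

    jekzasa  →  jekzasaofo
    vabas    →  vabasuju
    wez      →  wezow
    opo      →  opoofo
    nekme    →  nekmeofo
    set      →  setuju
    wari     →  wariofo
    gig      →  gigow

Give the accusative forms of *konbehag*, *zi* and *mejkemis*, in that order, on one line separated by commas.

The pattern is voicing of the final sound: -uju when the stem ends in a voiceless consonant (*vabas*, *set*); -ow when the stem ends in a voiced consonant (*wez*, *gig*); -ofo when the stem ends in a vowel (*jekzasa*, *opo*, *nekme*, *wari*).
*konbehag*: final sound = /g/, a voiced consonant → -ow → *konbehagow*.
Since the final sound of *zi* is /i/ (a vowel), it takes -ofo, giving *ziofo*.
Since the final sound of *mejkemis* is /s/ (a voiceless consonant), it takes -uju, giving *mejkemisuju*.

konbehagow, ziofo, mejkemisuju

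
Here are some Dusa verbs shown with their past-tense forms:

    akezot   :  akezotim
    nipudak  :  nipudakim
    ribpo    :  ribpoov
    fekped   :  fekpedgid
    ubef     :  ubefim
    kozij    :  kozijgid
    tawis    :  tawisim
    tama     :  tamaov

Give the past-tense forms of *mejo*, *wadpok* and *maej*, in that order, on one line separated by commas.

The alternation tracks the final sound of the stem — -im when the stem ends in a voiceless consonant (*akezot*, *nipudak*, *ubef*, *tawis*); -gid when the stem ends in a voiced consonant (*fekped*, *kozij*); -ov when the stem ends in a vowel (*ribpo*, *tama*).
*mejo*: final sound = /o/, a vowel → -ov → *mejoov*.
Since the final sound of *wadpok* is /k/ (a voiceless consonant), it takes -im, giving *wadpokim*.
*maej*: final sound = /j/, a voiced consonant → -gid → *maejgid*.

mejoov, wadpokim, maejgid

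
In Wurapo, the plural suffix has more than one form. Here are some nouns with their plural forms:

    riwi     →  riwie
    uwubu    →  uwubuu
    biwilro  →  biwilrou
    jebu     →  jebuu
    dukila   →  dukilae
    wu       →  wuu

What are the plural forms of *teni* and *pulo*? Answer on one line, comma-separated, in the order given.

The suffix is conditioned by the last vowel: -u when the last vowel of the stem is a rounded vowel (*uwubu*, *biwilro*, *jebu*, *wu*); -e when the last vowel of the stem is an unrounded vowel (*riwi*, *dukila*).
Since the last vowel of *teni* is /i/ (an unrounded vowel), it takes -e, giving *tenie*.
The last vowel of *pulo* is /o/, which is a rounded vowel, so the suffix is -u, giving *pulou*.

tenie, pulou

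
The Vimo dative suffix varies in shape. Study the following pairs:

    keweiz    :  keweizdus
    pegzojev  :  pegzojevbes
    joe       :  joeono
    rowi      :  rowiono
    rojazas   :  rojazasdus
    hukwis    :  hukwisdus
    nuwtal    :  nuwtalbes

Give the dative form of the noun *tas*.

tasdus

Looking at the final sound of each stem: -dus when the stem ends in a sibilant (*keweiz*, *rojazas*, *hukwis*); -bes when the stem ends in a non-sibilant consonant (*pegzojev*, *nuwtal*); -ono when the stem ends in a vowel (*joe*, *rowi*).
Since the final sound of *tas* is /s/ (a sibilant), it takes -dus, giving *tasdus*.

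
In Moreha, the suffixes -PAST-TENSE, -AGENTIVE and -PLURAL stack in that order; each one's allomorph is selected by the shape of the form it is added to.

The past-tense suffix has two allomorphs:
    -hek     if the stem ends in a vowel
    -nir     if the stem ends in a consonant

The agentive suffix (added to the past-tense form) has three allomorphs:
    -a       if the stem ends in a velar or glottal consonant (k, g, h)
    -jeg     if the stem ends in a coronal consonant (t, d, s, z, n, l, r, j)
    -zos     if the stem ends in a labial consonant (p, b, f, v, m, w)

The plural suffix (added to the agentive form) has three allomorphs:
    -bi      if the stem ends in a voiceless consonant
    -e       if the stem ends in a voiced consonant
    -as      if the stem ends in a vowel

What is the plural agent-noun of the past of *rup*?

rupnirjege

*rup* — final sound /p/ (a consonant) → -nir → *rupnir*.
Since the final consonant of the past-tense form *rupnir* is /r/ (coronal), it takes -jeg, giving *rupnirjeg*.
The agentive form *rupnirjeg*: final sound = /g/, a voiced consonant → -e → *rupnirjege*.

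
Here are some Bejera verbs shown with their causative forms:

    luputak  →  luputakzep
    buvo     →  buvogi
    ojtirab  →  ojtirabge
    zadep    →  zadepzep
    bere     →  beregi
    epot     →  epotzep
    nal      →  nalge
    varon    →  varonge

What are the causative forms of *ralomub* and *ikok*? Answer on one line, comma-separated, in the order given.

ralomubge, ikokzep

The alternation tracks the final sound of the stem — -zep when the stem ends in a voiceless consonant (*luputak*, *zadep*, *epot*); -ge when the stem ends in a voiced consonant (*ojtirab*, *nal*, *varon*); -gi when the stem ends in a vowel (*buvo*, *bere*).
*ralomub*: final sound = /b/, a voiced consonant → -ge → *ralomubge*.
*ikok* — final sound /k/ (a voiceless consonant) → -zep → *ikokzep*.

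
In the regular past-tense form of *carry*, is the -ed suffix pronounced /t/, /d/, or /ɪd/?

/d/

The stem *carry* ends in a voiced sound other than /d/.
The -ed suffix is realized as /ɪd/ after /t, d/; as /t/ after other voiceless consonants; and as /d/ after other voiced sounds.
So -ed on *carry* is pronounced /d/.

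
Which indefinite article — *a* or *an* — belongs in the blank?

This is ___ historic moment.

a

The indefinite article is chosen by the initial *sound* of the following word, not its spelling.
*historic* begins with the sound /h/ (h is pronounced in standard usage) — a consonant sound.
So the article is *a*: This is a historic moment.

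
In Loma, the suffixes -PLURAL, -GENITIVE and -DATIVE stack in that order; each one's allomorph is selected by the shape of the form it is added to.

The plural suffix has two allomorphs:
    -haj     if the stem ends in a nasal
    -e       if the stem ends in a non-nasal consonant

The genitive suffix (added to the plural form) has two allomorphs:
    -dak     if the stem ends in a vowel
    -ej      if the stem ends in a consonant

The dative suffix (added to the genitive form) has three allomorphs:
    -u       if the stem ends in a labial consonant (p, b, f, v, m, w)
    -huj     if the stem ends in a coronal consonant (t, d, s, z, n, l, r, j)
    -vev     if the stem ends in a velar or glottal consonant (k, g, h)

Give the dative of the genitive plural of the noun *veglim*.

The final consonant of *veglim* is /m/, which is a nasal, so the plural suffix is -haj, giving *veglimhaj*.
The final sound of the plural form *veglimhaj* is /j/, which is a consonant, so the genitive suffix is -ej, giving *veglimhajej*.
The final consonant of the genitive form *veglimhajej* is /j/, which is coronal, so the dative suffix is -huj, giving *veglimhajejhuj*.

veglimhajejhuj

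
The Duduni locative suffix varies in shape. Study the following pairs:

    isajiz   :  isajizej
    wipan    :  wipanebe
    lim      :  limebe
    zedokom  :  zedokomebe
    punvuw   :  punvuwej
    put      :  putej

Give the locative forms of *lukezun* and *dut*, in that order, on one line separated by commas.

The pattern is nasality of the final consonant: -ebe when the stem ends in a nasal (*wipan*, *lim*, *zedokom*); -ej when the stem ends in a non-nasal consonant (*isajiz*, *punvuw*, *put*).
Since the final consonant of *lukezun* is /n/ (a nasal), it takes -ebe, giving *lukezunebe*.
The final consonant of *dut* is /t/, which is non-nasal, so the suffix is -ej, giving *dutej*.

lukezunebe, dutej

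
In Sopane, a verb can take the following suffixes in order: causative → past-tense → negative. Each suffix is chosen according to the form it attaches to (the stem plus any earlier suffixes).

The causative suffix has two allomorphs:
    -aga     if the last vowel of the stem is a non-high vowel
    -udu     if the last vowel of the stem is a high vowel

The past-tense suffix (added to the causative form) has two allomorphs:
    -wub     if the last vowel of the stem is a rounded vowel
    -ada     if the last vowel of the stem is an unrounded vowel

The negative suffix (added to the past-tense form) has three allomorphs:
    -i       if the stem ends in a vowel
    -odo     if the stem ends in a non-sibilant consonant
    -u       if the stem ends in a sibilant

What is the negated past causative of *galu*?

galuuduwubodo

The last vowel of *galu* is /u/, which is a high vowel, so the causative suffix is -udu, giving *galuudu*.
Since the last vowel of the causative form *galuudu* is /u/ (a rounded vowel), it takes -wub, giving *galuuduwub*.
The final sound of the past-tense form *galuuduwub* is /b/, which is a non-sibilant consonant, so the negative suffix is -odo, giving *galuuduwubodo*.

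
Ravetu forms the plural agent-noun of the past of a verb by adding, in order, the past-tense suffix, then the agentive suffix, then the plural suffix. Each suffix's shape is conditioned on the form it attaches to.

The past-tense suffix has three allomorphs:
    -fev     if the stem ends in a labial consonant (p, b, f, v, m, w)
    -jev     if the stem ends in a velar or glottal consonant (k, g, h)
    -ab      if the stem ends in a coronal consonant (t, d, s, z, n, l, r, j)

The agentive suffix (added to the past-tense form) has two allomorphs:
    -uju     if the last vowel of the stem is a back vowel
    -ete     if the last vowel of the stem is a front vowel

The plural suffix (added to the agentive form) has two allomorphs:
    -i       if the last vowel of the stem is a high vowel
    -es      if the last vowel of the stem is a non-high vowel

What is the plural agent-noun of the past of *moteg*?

motegjevetees

The final consonant of *moteg* is /g/, which is velar/glottal, so the past-tense suffix is -jev, giving *motegjev*.
The past-tense form *motegjev* — last vowel /e/ (a front vowel) → -ete → *motegjevete*.
The last vowel of the agentive form *motegjevete* is /e/, which is a non-high vowel, so the plural suffix is -es, giving *motegjevetees*.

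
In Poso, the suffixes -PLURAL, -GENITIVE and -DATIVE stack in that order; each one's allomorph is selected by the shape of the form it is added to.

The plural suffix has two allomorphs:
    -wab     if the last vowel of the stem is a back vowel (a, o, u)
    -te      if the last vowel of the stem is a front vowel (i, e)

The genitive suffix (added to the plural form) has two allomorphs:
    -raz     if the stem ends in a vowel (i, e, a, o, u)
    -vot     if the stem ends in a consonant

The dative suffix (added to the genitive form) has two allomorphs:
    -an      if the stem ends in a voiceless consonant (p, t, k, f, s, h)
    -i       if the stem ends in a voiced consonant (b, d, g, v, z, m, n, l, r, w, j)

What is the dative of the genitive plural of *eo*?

Since the last vowel of *eo* is /o/ (a back vowel), it takes -wab, giving *eowab*.
The final sound of the plural form *eowab* is /b/, which is a consonant, so the genitive suffix is -vot, giving *eowabvot*.
The final consonant of the genitive form *eowabvot* is /t/, which is voiceless, so the dative suffix is -an, giving *eowabvotan*.

eowabvotan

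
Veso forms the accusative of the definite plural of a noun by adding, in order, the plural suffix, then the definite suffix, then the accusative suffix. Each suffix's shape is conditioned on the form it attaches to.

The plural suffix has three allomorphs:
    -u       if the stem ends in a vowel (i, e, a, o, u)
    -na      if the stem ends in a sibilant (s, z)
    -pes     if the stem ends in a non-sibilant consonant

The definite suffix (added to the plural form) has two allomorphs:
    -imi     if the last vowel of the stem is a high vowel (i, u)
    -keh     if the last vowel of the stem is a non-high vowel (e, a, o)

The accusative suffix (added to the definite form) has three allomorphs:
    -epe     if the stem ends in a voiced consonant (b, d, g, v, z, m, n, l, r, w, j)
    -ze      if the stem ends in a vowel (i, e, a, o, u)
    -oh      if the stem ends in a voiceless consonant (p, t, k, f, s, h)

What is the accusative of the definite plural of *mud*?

Since the final sound of *mud* is /d/ (a non-sibilant consonant), it takes -pes, giving *mudpes*.
Since the last vowel of the plural form *mudpes* is /e/ (a non-high vowel), it takes -keh, giving *mudpeskeh*.
Since the final sound of the definite form *mudpeskeh* is /h/ (a voiceless consonant), it takes -oh, giving *mudpeskehoh*.

mudpeskehoh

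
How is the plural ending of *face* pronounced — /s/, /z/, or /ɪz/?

The stem *face* ends in a sibilant (/s, z, ʃ, ʒ, tʃ, dʒ/).
The plural suffix surfaces as /ɪz/ after sibilants, /s/ after other voiceless consonants, and /z/ after other voiced sounds.
So the plural -s on *face* is pronounced /ɪz/.

/ɪz/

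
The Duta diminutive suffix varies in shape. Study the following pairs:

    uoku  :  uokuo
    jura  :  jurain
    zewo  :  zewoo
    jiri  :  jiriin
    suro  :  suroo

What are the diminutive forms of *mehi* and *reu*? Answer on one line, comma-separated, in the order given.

mehiin, reuo

The suffix is conditioned by the last vowel: -o when the last vowel of the stem is a rounded vowel (*uoku*, *zewo*, *suro*); -in when the last vowel of the stem is an unrounded vowel (*jura*, *jiri*).
The last vowel of *mehi* is /i/, which is an unrounded vowel, so the suffix is -in, giving *mehiin*.
*reu* — last vowel /u/ (a rounded vowel) → -o → *reuo*.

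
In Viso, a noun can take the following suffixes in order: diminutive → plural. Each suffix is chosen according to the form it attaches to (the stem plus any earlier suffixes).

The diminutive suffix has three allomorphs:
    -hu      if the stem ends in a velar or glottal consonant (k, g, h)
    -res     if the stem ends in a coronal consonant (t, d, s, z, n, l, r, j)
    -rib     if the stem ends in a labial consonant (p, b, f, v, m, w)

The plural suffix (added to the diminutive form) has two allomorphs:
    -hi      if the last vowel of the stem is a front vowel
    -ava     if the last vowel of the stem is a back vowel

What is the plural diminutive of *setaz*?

Since the final consonant of *setaz* is /z/ (coronal), it takes -res, giving *setazres*.
The diminutive form *setazres* — last vowel /e/ (a front vowel) → -hi → *setazreshi*.

setazreshi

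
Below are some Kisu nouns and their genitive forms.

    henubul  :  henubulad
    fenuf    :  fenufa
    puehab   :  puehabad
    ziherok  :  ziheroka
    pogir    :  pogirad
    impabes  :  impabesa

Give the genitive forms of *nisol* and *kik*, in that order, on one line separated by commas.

The pattern is voicing of the final consonant: -a when the stem ends in a voiceless consonant (*fenuf*, *ziherok*, *impabes*); -ad when the stem ends in a voiced consonant (*henubul*, *puehab*, *pogir*).
*nisol* — final consonant /l/ (voiced) → -ad → *nisolad*.
Since the final consonant of *kik* is /k/ (voiceless), it takes -a, giving *kika*.

nisolad, kika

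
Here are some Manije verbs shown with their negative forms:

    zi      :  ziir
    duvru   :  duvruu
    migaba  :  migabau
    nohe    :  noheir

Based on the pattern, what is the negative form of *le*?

leir

The pattern is front/back vowel harmony: -ir when the last vowel of the stem is a front vowel (*zi*, *nohe*); -u when the last vowel of the stem is a back vowel (*duvru*, *migaba*).
The last vowel of *le* is /e/, which is a front vowel, so the suffix is -ir, giving *leir*.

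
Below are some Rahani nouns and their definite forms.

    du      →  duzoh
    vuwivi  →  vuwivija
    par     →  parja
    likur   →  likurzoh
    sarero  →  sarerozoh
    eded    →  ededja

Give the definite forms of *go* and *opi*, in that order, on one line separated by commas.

gozoh, opija

Looking at the last vowel of each stem: -zoh when the last vowel of the stem is a rounded vowel (*du*, *likur*, *sarero*); -ja when the last vowel of the stem is an unrounded vowel (*vuwivi*, *par*, *eded*).
*go*: last vowel = /o/, a rounded vowel → -zoh → *gozoh*.
Since the last vowel of *opi* is /i/ (an unrounded vowel), it takes -ja, giving *opija*.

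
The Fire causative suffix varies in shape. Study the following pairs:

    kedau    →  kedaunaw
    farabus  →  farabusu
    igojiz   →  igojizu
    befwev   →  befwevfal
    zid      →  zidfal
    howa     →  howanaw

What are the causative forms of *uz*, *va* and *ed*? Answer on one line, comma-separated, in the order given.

Looking at the final sound of each stem: -u when the stem ends in a sibilant (*farabus*, *igojiz*); -fal when the stem ends in a non-sibilant consonant (*befwev*, *zid*); -naw when the stem ends in a vowel (*kedau*, *howa*).
The final sound of *uz* is /z/, which is a sibilant, so the suffix is -u, giving *uzu*.
*va* — final sound /a/ (a vowel) → -naw → *vanaw*.
*ed*: final sound = /d/, a non-sibilant consonant → -fal → *edfal*.

uzu, vanaw, edfal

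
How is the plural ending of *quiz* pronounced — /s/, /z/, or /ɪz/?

/ɪz/

The stem *quiz* ends in a sibilant (/s, z, ʃ, ʒ, tʃ, dʒ/).
The plural suffix surfaces as /ɪz/ after sibilants, /s/ after other voiceless consonants, and /z/ after other voiced sounds.
So the plural -s on *quiz* is pronounced /ɪz/.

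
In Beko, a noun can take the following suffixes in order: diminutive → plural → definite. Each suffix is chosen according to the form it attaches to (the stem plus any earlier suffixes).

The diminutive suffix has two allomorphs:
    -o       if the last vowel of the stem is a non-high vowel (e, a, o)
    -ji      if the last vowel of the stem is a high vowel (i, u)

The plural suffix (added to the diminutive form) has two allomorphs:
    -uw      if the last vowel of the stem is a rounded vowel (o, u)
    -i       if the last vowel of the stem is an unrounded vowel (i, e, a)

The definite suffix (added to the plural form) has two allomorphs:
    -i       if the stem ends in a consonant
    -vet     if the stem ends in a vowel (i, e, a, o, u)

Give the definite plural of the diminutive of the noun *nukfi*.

*nukfi*: last vowel = /i/, a high vowel → -ji → *nukfiji*.
The last vowel of the diminutive form *nukfiji* is /i/, which is an unrounded vowel, so the plural suffix is -i, giving *nukfijii*.
Since the final sound of the plural form *nukfijii* is /i/ (a vowel), it takes -vet, giving *nukfijiivet*.

nukfijiivet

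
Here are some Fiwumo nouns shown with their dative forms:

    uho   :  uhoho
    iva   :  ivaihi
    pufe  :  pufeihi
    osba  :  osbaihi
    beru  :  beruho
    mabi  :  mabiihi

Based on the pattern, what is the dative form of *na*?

naihi

The pattern is rounding harmony: -ho when the last vowel of the stem is a rounded vowel (*uho*, *beru*); -ihi when the last vowel of the stem is an unrounded vowel (*iva*, *pufe*, *osba*, *mabi*).
Since the last vowel of *na* is /a/ (an unrounded vowel), it takes -ihi, giving *naihi*.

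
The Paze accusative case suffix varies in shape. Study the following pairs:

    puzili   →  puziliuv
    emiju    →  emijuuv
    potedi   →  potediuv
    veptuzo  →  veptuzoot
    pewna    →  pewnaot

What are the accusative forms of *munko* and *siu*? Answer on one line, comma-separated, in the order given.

munkoot, siuuv

The suffix is conditioned by the last vowel: -uv when the last vowel of the stem is a high vowel (*puzili*, *emiju*, *potedi*); -ot when the last vowel of the stem is a non-high vowel (*veptuzo*, *pewna*).
The last vowel of *munko* is /o/, which is a non-high vowel, so the suffix is -ot, giving *munkoot*.
Since the last vowel of *siu* is /u/ (a high vowel), it takes -uv, giving *siuuv*.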